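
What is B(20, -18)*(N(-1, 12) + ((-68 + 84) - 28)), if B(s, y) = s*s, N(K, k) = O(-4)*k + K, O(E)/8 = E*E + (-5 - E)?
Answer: 570800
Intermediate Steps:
O(E) = -40 - 8*E + 8*E**2 (O(E) = 8*(E*E + (-5 - E)) = 8*(E**2 + (-5 - E)) = 8*(-5 + E**2 - E) = -40 - 8*E + 8*E**2)
N(K, k) = K + 120*k (N(K, k) = (-40 - 8*(-4) + 8*(-4)**2)*k + K = (-40 + 32 + 8*16)*k + K = (-40 + 32 + 128)*k + K = 120*k + K = K + 120*k)
B(s, y) = s**2
B(20, -18)*(N(-1, 12) + ((-68 + 84) - 28)) = 20**2*((-1 + 120*12) + ((-68 + 84) - 28)) = 400*((-1 + 1440) + (16 - 28)) = 400*(1439 - 12) = 400*1427 = 570800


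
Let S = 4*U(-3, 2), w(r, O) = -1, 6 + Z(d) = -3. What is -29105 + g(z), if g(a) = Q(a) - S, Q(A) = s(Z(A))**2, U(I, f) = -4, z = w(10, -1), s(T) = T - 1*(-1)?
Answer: -29025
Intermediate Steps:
Z(d) = -9 (Z(d) = -6 - 3 = -9)
s(T) = 1 + T (s(T) = T + 1 = 1 + T)
z = -1
Q(A) = 64 (Q(A) = (1 - 9)**2 = (-8)**2 = 64)
S = -16 (S = 4*(-4) = -16)
g(a) = 80 (g(a) = 64 - 1*(-16) = 64 + 16 = 80)
-29105 + g(z) = -29105 + 80 = -29025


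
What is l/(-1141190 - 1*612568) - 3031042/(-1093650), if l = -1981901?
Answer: 1247203364081/319666239450 ≈ 3.9016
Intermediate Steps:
l/(-1141190 - 1*612568) - 3031042/(-1093650) = -1981901/(-1141190 - 1*612568) - 3031042/(-1093650) = -1981901/(-1141190 - 612568) - 3031042*(-1/1093650) = -1981901/(-1753758) + 1515521/546825 = -1981901*(-1/1753758) + 1515521/546825 = 1981901/1753758 + 1515521/546825 = 1247203364081/319666239450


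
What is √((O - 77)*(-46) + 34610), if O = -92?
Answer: 4*√2649 ≈ 205.87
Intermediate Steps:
√((O - 77)*(-46) + 34610) = √((-92 - 77)*(-46) + 34610) = √(-169*(-46) + 34610) = √(7774 + 34610) = √42384 = 4*√2649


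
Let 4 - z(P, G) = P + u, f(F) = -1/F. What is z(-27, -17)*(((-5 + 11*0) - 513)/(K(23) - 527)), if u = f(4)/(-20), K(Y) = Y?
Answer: 91723/2880 ≈ 31.848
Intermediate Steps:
u = 1/80 (u = -1/4/(-20) = -1*¼*(-1/20) = -¼*(-1/20) = 1/80 ≈ 0.012500)
z(P, G) = 319/80 - P (z(P, G) = 4 - (P + 1/80) = 4 - (1/80 + P) = 4 + (-1/80 - P) = 319/80 - P)
z(-27, -17)*(((-5 + 11*0) - 513)/(K(23) - 527)) = (319/80 - 1*(-27))*(((-5 + 11*0) - 513)/(23 - 527)) = (319/80 + 27)*(((-5 + 0) - 513)/(-504)) = 2479*((-5 - 513)*(-1/504))/80 = 2479*(-518*(-1/504))/80 = (2479/80)*(37/36) = 91723/2880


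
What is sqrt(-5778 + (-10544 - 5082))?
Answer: 2*I*sqrt(5351) ≈ 146.3*I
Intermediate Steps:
sqrt(-5778 + (-10544 - 5082)) = sqrt(-5778 - 15626) = sqrt(-21404) = 2*I*sqrt(5351)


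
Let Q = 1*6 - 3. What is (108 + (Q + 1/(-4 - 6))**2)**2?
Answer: 135512881/10000 ≈ 13551.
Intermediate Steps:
Q = 3 (Q = 6 - 3 = 3)
(108 + (Q + 1/(-4 - 6))**2)**2 = (108 + (3 + 1/(-4 - 6))**2)**2 = (108 + (3 + 1/(-10))**2)**2 = (108 + (3 - 1/10)**2)**2 = (108 + (29/10)**2)**2 = (108 + 841/100)**2 = (11641/100)**2 = 135512881/10000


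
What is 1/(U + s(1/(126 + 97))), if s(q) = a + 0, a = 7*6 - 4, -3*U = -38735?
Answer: 3/38849 ≈ 7.7222e-5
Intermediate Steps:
U = 38735/3 (U = -1/3*(-38735) = 38735/3 ≈ 12912.)
a = 38 (a = 42 - 4 = 38)
s(q) = 38 (s(q) = 38 + 0 = 38)
1/(U + s(1/(126 + 97))) = 1/(38735/3 + 38) = 1/(38849/3) = 3/38849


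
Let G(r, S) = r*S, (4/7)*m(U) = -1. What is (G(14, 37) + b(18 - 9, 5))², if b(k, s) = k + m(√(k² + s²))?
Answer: 4414201/16 ≈ 2.7589e+5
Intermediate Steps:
m(U) = -7/4 (m(U) = (7/4)*(-1) = -7/4)
b(k, s) = -7/4 + k (b(k, s) = k - 7/4 = -7/4 + k)
G(r, S) = S*r
(G(14, 37) + b(18 - 9, 5))² = (37*14 + (-7/4 + (18 - 9)))² = (518 + (-7/4 + 9))² = (518 + 29/4)² = (2101/4)² = 4414201/16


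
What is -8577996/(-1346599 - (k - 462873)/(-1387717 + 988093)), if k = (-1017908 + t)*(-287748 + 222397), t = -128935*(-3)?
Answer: 428496634188/62111316187 ≈ 6.8988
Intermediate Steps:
t = 386805
k = 41243212153 (k = (-1017908 + 386805)*(-287748 + 222397) = -631103*(-65351) = 41243212153)
-8577996/(-1346599 - (k - 462873)/(-1387717 + 988093)) = -8577996/(-1346599 - (41243212153 - 462873)/(-1387717 + 988093)) = -8577996/(-1346599 - 41242749280/(-399624)) = -8577996/(-1346599 - 41242749280*(-1)/399624) = -8577996/(-1346599 - 1*(-5155343660/49953)) = -8577996/(-1346599 + 5155343660/49953) = -8577996/(-62111316187/49953) = -8577996*(-49953/62111316187) = 428496634188/62111316187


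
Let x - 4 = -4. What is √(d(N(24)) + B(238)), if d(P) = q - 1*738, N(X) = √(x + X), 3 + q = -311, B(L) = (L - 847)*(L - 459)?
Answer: √133537 ≈ 365.43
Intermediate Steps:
x = 0 (x = 4 - 4 = 0)
B(L) = (-847 + L)*(-459 + L)
q = -314 (q = -3 - 311 = -314)
N(X) = √X (N(X) = √(0 + X) = √X)
d(P) = -1052 (d(P) = -314 - 1*738 = -314 - 738 = -1052)
√(d(N(24)) + B(238)) = √(-1052 + (388773 + 238² - 1306*238)) = √(-1052 + (388773 + 56644 - 310828)) = √(-1052 + 134589) = √133537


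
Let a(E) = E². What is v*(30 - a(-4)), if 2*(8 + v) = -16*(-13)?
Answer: 1344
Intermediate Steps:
v = 96 (v = -8 + (-16*(-13))/2 = -8 + (½)*208 = -8 + 104 = 96)
v*(30 - a(-4)) = 96*(30 - 1*(-4)²) = 96*(30 - 1*16) = 96*(30 - 16) = 96*14 = 1344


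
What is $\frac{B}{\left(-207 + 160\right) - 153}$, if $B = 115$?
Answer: $- \frac{23}{40} \approx -0.575$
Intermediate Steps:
$\frac{B}{\left(-207 + 160\right) - 153} = \frac{115}{\left(-207 + 160\right) - 153} = \frac{115}{-47 - 153} = \frac{115}{-200} = 115 \left(- \frac{1}{200}\right) = - \frac{23}{40}$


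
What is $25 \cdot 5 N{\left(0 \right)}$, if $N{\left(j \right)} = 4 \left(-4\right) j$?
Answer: $0$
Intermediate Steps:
$N{\left(j \right)} = - 16 j$
$25 \cdot 5 N{\left(0 \right)} = 25 \cdot 5 \left(\left(-16\right) 0\right) = 125 \cdot 0 = 0$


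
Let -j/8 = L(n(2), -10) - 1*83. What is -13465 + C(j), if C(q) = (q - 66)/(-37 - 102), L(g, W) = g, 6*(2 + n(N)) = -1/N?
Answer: -5616749/417 ≈ -13469.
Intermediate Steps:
n(N) = -2 - 1/(6*N) (n(N) = -2 + (-1/N)/6 = -2 - 1/(6*N))
j = 2042/3 (j = -8*((-2 - ⅙/2) - 1*83) = -8*((-2 - ⅙*½) - 83) = -8*((-2 - 1/12) - 83) = -8*(-25/12 - 83) = -8*(-1021/12) = 2042/3 ≈ 680.67)
C(q) = 66/139 - q/139 (C(q) = (-66 + q)/(-139) = (-66 + q)*(-1/139) = 66/139 - q/139)
-13465 + C(j) = -13465 + (66/139 - 1/139*2042/3) = -13465 + (66/139 - 2042/417) = -13465 - 1844/417 = -5616749/417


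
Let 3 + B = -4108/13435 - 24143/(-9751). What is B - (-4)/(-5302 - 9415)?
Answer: -228629781518/275427992735 ≈ -0.83009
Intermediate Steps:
B = -15529994/18714955 (B = -3 + (-4108/13435 - 24143/(-9751)) = -3 + (-4108*1/13435 - 24143*(-1/9751)) = -3 + (-4108/13435 + 3449/1393) = -3 + 40614871/18714955 = -15529994/18714955 ≈ -0.82982)
B - (-4)/(-5302 - 9415) = -15529994/18714955 - (-4)/(-5302 - 9415) = -15529994/18714955 - (-4)/(-14717) = -15529994/18714955 - (-1)*(-4)/14717 = -15529994/18714955 - 1*4/14717 = -15529994/18714955 - 4/14717 = -228629781518/275427992735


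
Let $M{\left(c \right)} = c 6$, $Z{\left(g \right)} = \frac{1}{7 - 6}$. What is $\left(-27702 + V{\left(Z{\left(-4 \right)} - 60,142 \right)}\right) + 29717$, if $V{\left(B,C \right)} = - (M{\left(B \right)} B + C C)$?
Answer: $-39035$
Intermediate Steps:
$Z{\left(g \right)} = 1$ ($Z{\left(g \right)} = 1^{-1} = 1$)
$M{\left(c \right)} = 6 c$
$V{\left(B,C \right)} = - C^{2} - 6 B^{2}$ ($V{\left(B,C \right)} = - (6 B B + C C) = - (6 B^{2} + C^{2}) = - (C^{2} + 6 B^{2}) = - C^{2} - 6 B^{2}$)
$\left(-27702 + V{\left(Z{\left(-4 \right)} - 60,142 \right)}\right) + 29717 = \left(-27702 - \left(20164 + 6 \left(1 - 60\right)^{2}\right)\right) + 29717 = \left(-27702 - \left(20164 + 6 \left(-59\right)^{2}\right)\right) + 29717 = \left(-27702 - 41050\right) + 29717 = -68752 + 29717 = -39035$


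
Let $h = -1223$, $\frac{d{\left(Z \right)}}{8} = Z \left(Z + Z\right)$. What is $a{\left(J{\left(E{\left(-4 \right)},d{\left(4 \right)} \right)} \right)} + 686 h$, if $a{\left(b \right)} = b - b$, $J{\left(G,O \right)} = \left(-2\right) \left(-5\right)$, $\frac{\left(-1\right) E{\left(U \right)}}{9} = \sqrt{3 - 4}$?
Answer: $-838978$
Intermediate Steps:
$d{\left(Z \right)} = 16 Z^{2}$ ($d{\left(Z \right)} = 8 Z \left(Z + Z\right) = 8 Z 2 Z = 8 \cdot 2 Z^{2} = 16 Z^{2}$)
$E{\left(U \right)} = - 9 i$ ($E{\left(U \right)} = - 9 \sqrt{3 - 4} = - 9 \sqrt{-1} = - 9 i$)
$J{\left(G,O \right)} = 10$
$a{\left(b \right)} = 0$
$a{\left(J{\left(E{\left(-4 \right)},d{\left(4 \right)} \right)} \right)} + 686 h = 0 + 686 \left(-1223\right) = 0 - 838978 = -838978$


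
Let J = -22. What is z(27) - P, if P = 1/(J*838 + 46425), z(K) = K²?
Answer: 20403980/27989 ≈ 729.00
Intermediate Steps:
P = 1/27989 (P = 1/(-22*838 + 46425) = 1/(-18436 + 46425) = 1/27989 ≈ 3.5728e-5)
z(27) - P = 27² - 1*1/27989 = 729 - 1/27989 = 20403980/27989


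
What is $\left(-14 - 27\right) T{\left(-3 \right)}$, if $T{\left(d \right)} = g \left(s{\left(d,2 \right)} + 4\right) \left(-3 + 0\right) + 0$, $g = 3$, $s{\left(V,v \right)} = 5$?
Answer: $3321$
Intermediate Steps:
$T{\left(d \right)} = -81$ ($T{\left(d \right)} = 3 \left(5 + 4\right) \left(-3 + 0\right) + 0 = 3 \cdot 9 \left(-3\right) + 0 = 3 \left(-27\right) + 0 = -81 + 0 = -81$)
$\left(-14 - 27\right) T{\left(-3 \right)} = \left(-14 - 27\right) \left(-81\right) = \left(-41\right) \left(-81\right) = 3321$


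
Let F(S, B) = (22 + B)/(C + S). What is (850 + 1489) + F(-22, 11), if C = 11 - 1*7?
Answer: 14023/6 ≈ 2337.2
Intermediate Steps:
C = 4 (C = 11 - 7 = 4)
F(S, B) = (22 + B)/(4 + S)
(850 + 1489) + F(-22, 11) = (850 + 1489) + (22 + 11)/(4 - 22) = 2339 + 33/(-18) = 2339 - 1/18*33 = 2339 - 11/6 = 14023/6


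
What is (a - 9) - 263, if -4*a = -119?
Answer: -969/4 ≈ -242.25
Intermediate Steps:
a = 119/4 (a = -1/4*(-119) = 119/4 ≈ 29.750)
(a - 9) - 263 = (119/4 - 9) - 263 = 83/4 - 263 = -969/4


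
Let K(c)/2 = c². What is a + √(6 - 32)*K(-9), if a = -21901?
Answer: -21901 + 162*I*√26 ≈ -21901.0 + 826.04*I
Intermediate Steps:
K(c) = 2*c²
a + √(6 - 32)*K(-9) = -21901 + √(6 - 32)*(2*(-9)²) = -21901 + √(-26)*(2*81) = -21901 + (I*√26)*162 = -21901 + 162*I*√26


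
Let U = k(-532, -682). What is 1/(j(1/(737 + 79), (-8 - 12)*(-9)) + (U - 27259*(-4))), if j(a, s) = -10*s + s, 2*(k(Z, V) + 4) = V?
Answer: 1/107071 ≈ 9.3396e-6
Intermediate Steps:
k(Z, V) = -4 + V/2
U = -345 (U = -4 + (1/2)*(-682) = -4 - 341 = -345)
j(a, s) = -9*s
1/(j(1/(737 + 79), (-8 - 12)*(-9)) + (U - 27259*(-4))) = 1/(-9*(-8 - 12)*(-9) + (-345 - 27259*(-4))) = 1/(-(-180)*(-9) + (-345 - 1*(-109036))) = 1/(-9*180 + (-345 + 109036)) = 1/(-1620 + 108691) = 1/107071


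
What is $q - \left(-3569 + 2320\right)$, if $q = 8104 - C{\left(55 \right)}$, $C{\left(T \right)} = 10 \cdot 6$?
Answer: $9293$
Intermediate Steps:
$C{\left(T \right)} = 60$
$q = 8044$ ($q = 8104 - 60 = 8044$)
$q - \left(-3569 + 2320\right) = 8044 - \left(-3569 + 2320\right) = 8044 - -1249 = 8044 + 1249 = 9293$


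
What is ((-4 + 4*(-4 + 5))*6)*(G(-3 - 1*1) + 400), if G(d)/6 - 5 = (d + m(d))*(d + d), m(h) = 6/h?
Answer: 0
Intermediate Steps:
G(d) = 30 + 12*d*(d + 6/d) (G(d) = 30 + 6*((d + 6/d)*(d + d)) = 30 + 6*((d + 6/d)*(2*d)) = 30 + 6*(2*d*(d + 6/d)) = 30 + 12*d*(d + 6/d))
((-4 + 4*(-4 + 5))*6)*(G(-3 - 1*1) + 400) = ((-4 + 4*(-4 + 5))*6)*((102 + 12*(-3 - 1*1)²) + 400) = ((-4 + 4*1)*6)*((102 + 12*(-3 - 1)²) + 400) = ((-4 + 4)*6)*((102 + 12*(-4)²) + 400) = (0*6)*((102 + 12*16) + 400) = 0*((102 + 192) + 400) = 0*(294 + 400) = 0*694 = 0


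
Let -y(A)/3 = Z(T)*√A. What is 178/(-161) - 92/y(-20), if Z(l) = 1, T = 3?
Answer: -178/161 - 46*I*√5/15 ≈ -1.1056 - 6.8573*I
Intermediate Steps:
y(A) = -3*√A
178/(-161) - 92/y(-20) = 178/(-161) - 92*I*√5/30 = 178*(-1/161) - 92*I*√5/30 = -178/161 - 92*I*√5/30 = -178/161 - 46*I*√5/15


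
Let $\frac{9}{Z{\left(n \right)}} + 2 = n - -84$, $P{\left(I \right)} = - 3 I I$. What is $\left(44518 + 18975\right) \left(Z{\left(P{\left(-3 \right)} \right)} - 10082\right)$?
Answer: $- \frac{35206931993}{55} \approx -6.4013 \cdot 10^{8}$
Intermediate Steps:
$P{\left(I \right)} = - 3 I^{2}$
$Z{\left(n \right)} = \frac{9}{82 + n}$ ($Z{\left(n \right)} = \frac{9}{-2 + \left(n - -84\right)} = \frac{9}{-2 + \left(n + 84\right)} = \frac{9}{-2 + \left(84 + n\right)} = \frac{9}{82 + n}$)
$\left(44518 + 18975\right) \left(Z{\left(P{\left(-3 \right)} \right)} - 10082\right) = \left(44518 + 18975\right) \left(\frac{9}{82 - 3 \left(-3\right)^{2}} - 10082\right) = 63493 \left(\frac{9}{82 - 27} - 10082\right) = 63493 \left(\frac{9}{55} - 10082\right) = 63493 \left(- \frac{554501}{55}\right) = - \frac{35206931993}{55}$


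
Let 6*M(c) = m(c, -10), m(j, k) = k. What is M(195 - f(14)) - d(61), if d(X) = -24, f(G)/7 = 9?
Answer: 67/3 ≈ 22.333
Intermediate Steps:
f(G) = 63 (f(G) = 7*9 = 63)
M(c) = -5/3 (M(c) = (⅙)*(-10) = -5/3)
M(195 - f(14)) - d(61) = -5/3 - 1*(-24) = -5/3 + 24 = 67/3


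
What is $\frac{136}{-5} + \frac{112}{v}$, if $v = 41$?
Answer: $- \frac{5016}{205} \approx -24.468$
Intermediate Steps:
$\frac{136}{-5} + \frac{112}{v} = \frac{136}{-5} + \frac{112}{41} = 136 \left(- \frac{1}{5}\right) + 112 \cdot \frac{1}{41} = - \frac{136}{5} + \frac{112}{41} = - \frac{5016}{205}$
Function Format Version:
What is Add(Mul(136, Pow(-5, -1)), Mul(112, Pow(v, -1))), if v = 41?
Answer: Rational(-5016, 205) ≈ -24.468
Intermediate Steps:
Add(Mul(136, Pow(-5, -1)), Mul(112, Pow(v, -1))) = Add(Mul(136, Pow(-5, -1)), Mul(112, Pow(41, -1))) = Add(Mul(136, Rational(-1, 5)), Mul(112, Rational(1, 41))) = Add(Rational(-136, 5), Rational(112, 41)) = Rational(-5016, 205)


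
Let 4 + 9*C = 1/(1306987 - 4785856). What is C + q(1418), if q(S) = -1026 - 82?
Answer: -34705197145/31309821 ≈ -1108.4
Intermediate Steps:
q(S) = -1108
C = -13915477/31309821 (C = -4/9 + 1/(9*(1306987 - 4785856)) = -4/9 + (1/9)/(-3478869) = -4/9 + (1/9)*(-1/3478869) = -4/9 - 1/31309821 = -13915477/31309821 ≈ -0.44444)
C + q(1418) = -13915477/31309821 - 1108 = -34705197145/31309821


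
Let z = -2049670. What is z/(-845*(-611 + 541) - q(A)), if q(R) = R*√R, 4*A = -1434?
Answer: -969903844000/28358381813 + 2939226780*I*√1434/28358381813 ≈ -34.202 + 3.9249*I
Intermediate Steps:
A = -717/2 (A = (¼)*(-1434) = -717/2 ≈ -358.50)
q(R) = R^(3/2)
z/(-845*(-611 + 541) - q(A)) = -2049670/(-845*(-611 + 541) - (-717/2)^(3/2)) = -2049670/(-845*(-70) - (-717)*I*√1434/4) = -2049670/(59150 + 717*I*√1434/4)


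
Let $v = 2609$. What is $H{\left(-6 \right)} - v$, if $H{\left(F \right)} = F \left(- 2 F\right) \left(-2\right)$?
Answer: $-2465$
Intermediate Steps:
$H{\left(F \right)} = 4 F^{2}$ ($H{\left(F \right)} = - 2 F^{2} \left(-2\right) = 4 F^{2}$)
$H{\left(-6 \right)} - v = 4 \left(-6\right)^{2} - 2609 = 4 \cdot 36 - 2609 = 144 - 2609 = -2465$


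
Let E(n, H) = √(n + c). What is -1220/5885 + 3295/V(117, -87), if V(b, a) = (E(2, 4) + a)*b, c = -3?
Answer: -36900871/69497142 - 659*I/177138 ≈ -0.53097 - 0.0037203*I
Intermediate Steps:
E(n, H) = √(-3 + n) (E(n, H) = √(n - 3) = √(-3 + n))
V(b, a) = b*(I + a) (V(b, a) = (√(-3 + 2) + a)*b = (√(-1) + a)*b = (I + a)*b = b*(I + a))
-1220/5885 + 3295/V(117, -87) = -1220/5885 + 3295/((117*(I - 87))) = -1220*1/5885 + 3295/((117*(-87 + I))) = -244/1177 + 3295/(-10179 + 117*I) = -244/1177 + 3295*((-10179 - 117*I)/103625730) = -244/1177 + 659*(-10179 - 117*I)/20725146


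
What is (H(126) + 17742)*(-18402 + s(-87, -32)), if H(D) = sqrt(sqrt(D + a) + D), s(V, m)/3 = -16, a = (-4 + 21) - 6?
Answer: -327339900 - 18450*sqrt(126 + sqrt(137)) ≈ -3.2756e+8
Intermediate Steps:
a = 11 (a = 17 - 6 = 11)
s(V, m) = -48 (s(V, m) = 3*(-16) = -48)
H(D) = sqrt(D + sqrt(11 + D)) (H(D) = sqrt(sqrt(D + 11) + D) = sqrt(sqrt(11 + D) + D) = sqrt(D + sqrt(11 + D)))
(H(126) + 17742)*(-18402 + s(-87, -32)) = (sqrt(126 + sqrt(11 + 126)) + 17742)*(-18402 - 48) = (sqrt(126 + sqrt(137)) + 17742)*(-18450) = (17742 + sqrt(126 + sqrt(137)))*(-18450) = -327339900 - 18450*sqrt(126 + sqrt(137))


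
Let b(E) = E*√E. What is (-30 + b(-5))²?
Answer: 775 + 300*I*√5 ≈ 775.0 + 670.82*I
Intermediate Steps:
b(E) = E^(3/2)
(-30 + b(-5))² = (-30 + (-5)^(3/2))² = (-30 - 5*I*√5)²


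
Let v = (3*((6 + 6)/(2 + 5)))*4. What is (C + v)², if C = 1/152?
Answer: 479391025/1132096 ≈ 423.45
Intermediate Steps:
v = 144/7 (v = (3*(12/7))*4 = (36/7)*4 = 144/7 ≈ 20.571)
C = 1/152 ≈ 0.0065789
(C + v)² = (1/152 + 144/7)² = (21895/1064)² = 479391025/1132096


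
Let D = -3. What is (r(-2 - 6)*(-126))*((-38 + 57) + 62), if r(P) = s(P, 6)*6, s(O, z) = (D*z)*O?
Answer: -8817984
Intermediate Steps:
s(O, z) = -3*O*z (s(O, z) = (-3*z)*O = -3*O*z)
r(P) = -108*P (r(P) = -3*P*6*6 = -18*P*6 = -108*P)
(r(-2 - 6)*(-126))*((-38 + 57) + 62) = (-108*(-2 - 6)*(-126))*((-38 + 57) + 62) = (-108*(-8)*(-126))*(19 + 62) = (864*(-126))*81 = -108864*81 = -8817984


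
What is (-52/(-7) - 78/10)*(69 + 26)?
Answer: -247/7 ≈ -35.286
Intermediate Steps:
(-52/(-7) - 78/10)*(69 + 26) = (-52*(-1/7) - 78*1/10)*95 = (52/7 - 39/5)*95 = -13/35*95 = -247/7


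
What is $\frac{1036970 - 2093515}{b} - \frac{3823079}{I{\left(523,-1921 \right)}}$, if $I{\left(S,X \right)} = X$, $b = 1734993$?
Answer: $\frac{390057981206}{196054209} \approx 1989.5$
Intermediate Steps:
$\frac{1036970 - 2093515}{b} - \frac{3823079}{I{\left(523,-1921 \right)}} = \frac{1036970 - 2093515}{1734993} - \frac{3823079}{-1921} = \left(1036970 - 2093515\right) \frac{1}{1734993} - - \frac{224887}{113} = \left(-1056545\right) \frac{1}{1734993} + \frac{224887}{113} = - \frac{1056545}{1734993} + \frac{224887}{113} = \frac{390057981206}{196054209}$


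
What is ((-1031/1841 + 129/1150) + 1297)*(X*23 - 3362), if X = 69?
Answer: -194894672619/84686 ≈ -2.3014e+6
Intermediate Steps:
((-1031/1841 + 129/1150) + 1297)*(X*23 - 3362) = ((-1031/1841 + 129/1150) + 1297)*(69*23 - 3362) = ((-1031*1/1841 + 129*(1/1150)) + 1297)*(1587 - 3362) = ((-1031/1841 + 129/1150) + 1297)*(-1775) = (-948161/2117150 + 1297)*(-1775) = (2744995389/2117150)*(-1775) = -194894672619/84686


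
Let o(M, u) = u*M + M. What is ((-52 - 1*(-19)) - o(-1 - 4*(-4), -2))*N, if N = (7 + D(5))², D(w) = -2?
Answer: -450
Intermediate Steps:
o(M, u) = M + M*u (o(M, u) = M*u + M = M + M*u)
N = 25 (N = (7 - 2)² = 5² = 25)
((-52 - 1*(-19)) - o(-1 - 4*(-4), -2))*N = ((-52 - 1*(-19)) - (-1 - 4*(-4))*(1 - 2))*25 = ((-52 + 19) - (-1 + 16)*(-1))*25 = (-33 - 15*(-1))*25 = (-33 - 1*(-15))*25 = (-33 + 15)*25 = -18*25 = -450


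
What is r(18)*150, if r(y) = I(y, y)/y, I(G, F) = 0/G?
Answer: 0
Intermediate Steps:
I(G, F) = 0
r(y) = 0 (r(y) = 0/y = 0)
r(18)*150 = 0*150 = 0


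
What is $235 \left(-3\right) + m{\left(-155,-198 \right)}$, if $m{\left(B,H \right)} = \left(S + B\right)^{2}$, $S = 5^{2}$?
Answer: $16195$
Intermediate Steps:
$S = 25$
$m{\left(B,H \right)} = \left(25 + B\right)^{2}$
$235 \left(-3\right) + m{\left(-155,-198 \right)} = 235 \left(-3\right) + \left(25 - 155\right)^{2} = -705 + \left(-130\right)^{2} = -705 + 16900 = 16195$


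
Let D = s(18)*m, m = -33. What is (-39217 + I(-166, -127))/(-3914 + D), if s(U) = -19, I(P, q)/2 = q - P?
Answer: 39139/3287 ≈ 11.907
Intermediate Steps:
I(P, q) = -2*P + 2*q (I(P, q) = 2*(q - P) = -2*P + 2*q)
D = 627 (D = -19*(-33) = 627)
(-39217 + I(-166, -127))/(-3914 + D) = (-39217 + (-2*(-166) + 2*(-127)))/(-3914 + 627) = (-39217 + (332 - 254))/(-3287) = (-39217 + 78)*(-1/3287) = -39139*(-1/3287) = 39139/3287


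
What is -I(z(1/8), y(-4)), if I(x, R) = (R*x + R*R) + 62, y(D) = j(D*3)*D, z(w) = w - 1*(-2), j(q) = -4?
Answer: -352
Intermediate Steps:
z(w) = 2 + w (z(w) = w + 2 = 2 + w)
y(D) = -4*D
I(x, R) = 62 + R² + R*x (I(x, R) = (R*x + R²) + 62 = (R² + R*x) + 62 = 62 + R² + R*x)
-I(z(1/8), y(-4)) = -(62 + (-4*(-4))² + (-4*(-4))*(2 + 1/8)) = -(62 + 16² + 16*(2 + ⅛)) = -(62 + 256 + 16*(17/8)) = -(62 + 256 + 34) = -1*352 = -352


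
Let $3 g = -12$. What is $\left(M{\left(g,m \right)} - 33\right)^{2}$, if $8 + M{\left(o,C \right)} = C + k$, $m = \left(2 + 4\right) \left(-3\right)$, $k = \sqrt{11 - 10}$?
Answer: $3364$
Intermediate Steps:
$g = -4$ ($g = \frac{1}{3} \left(-12\right) = -4$)
$k = 1$ ($k = \sqrt{1} = 1$)
$m = -18$ ($m = 6 \left(-3\right) = -18$)
$M{\left(o,C \right)} = -7 + C$ ($M{\left(o,C \right)} = -8 + \left(C + 1\right) = -8 + \left(1 + C\right) = -7 + C$)
$\left(M{\left(g,m \right)} - 33\right)^{2} = \left(\left(-7 - 18\right) - 33\right)^{2} = \left(-25 - 33\right)^{2} = \left(-58\right)^{2} = 3364$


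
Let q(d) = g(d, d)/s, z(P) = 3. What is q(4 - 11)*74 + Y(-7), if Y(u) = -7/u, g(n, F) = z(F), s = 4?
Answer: 113/2 ≈ 56.500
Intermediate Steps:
g(n, F) = 3
q(d) = ¾ (q(d) = 3/4 = 3*(¼) = ¾)
q(4 - 11)*74 + Y(-7) = (¾)*74 - 7/(-7) = 111/2 - 7*(-⅐) = 111/2 + 1 = 113/2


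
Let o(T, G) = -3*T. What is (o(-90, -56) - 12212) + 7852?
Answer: -4090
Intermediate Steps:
(o(-90, -56) - 12212) + 7852 = (-3*(-90) - 12212) + 7852 = (270 - 12212) + 7852 = -11942 + 7852 = -4090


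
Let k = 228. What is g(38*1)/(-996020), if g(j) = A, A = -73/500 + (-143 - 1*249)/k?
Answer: 53161/28386570000 ≈ 1.8728e-6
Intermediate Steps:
A = -53161/28500 (A = -73/500 + (-143 - 1*249)/228 = -73*1/500 + (-143 - 249)*(1/228) = -73/500 - 392*1/228 = -73/500 - 98/57 = -53161/28500 ≈ -1.8653)
g(j) = -53161/28500
g(38*1)/(-996020) = -53161/28500/(-996020) = -53161/28500*(-1/996020) = 53161/28386570000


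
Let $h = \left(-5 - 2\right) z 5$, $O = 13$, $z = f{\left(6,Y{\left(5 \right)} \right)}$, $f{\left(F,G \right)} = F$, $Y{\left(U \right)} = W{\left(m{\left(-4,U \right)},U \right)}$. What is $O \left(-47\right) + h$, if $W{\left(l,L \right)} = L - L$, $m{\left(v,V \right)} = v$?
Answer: $-821$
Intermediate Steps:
$W{\left(l,L \right)} = 0$
$Y{\left(U \right)} = 0$
$z = 6$
$h = -210$ ($h = \left(-5 - 2\right) 6 \cdot 5 = \left(-7\right) 6 \cdot 5 = \left(-42\right) 5 = -210$)
$O \left(-47\right) + h = 13 \left(-47\right) - 210 = -611 - 210 = -821$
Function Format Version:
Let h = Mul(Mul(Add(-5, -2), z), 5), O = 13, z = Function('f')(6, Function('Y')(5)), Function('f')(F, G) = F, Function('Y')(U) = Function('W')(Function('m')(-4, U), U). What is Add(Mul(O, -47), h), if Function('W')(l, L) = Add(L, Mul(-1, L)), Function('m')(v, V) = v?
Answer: -821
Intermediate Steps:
Function('W')(l, L) = 0
Function('Y')(U) = 0
z = 6
h = -210 (h = Mul(Mul(Add(-5, -2), 6), 5) = Mul(Mul(-7, 6), 5) = Mul(-42, 5) = -210)
Add(Mul(O, -47), h) = Add(Mul(13, -47), -210) = Add(-611, -210) = -821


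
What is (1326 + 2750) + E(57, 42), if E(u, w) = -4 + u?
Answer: 4129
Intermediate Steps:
(1326 + 2750) + E(57, 42) = (1326 + 2750) + (-4 + 57) = 4076 + 53 = 4129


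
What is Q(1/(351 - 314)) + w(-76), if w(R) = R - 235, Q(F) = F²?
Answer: -425758/1369 ≈ -311.00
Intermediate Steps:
w(R) = -235 + R
Q(1/(351 - 314)) + w(-76) = (1/(351 - 314))² + (-235 - 76) = (1/37)² - 311 = 1/1369 - 311 = -425758/1369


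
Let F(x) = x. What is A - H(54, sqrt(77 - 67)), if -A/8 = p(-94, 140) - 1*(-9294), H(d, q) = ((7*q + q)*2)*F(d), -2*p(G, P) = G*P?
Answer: -126992 - 864*sqrt(10) ≈ -1.2972e+5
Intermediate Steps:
p(G, P) = -G*P/2
H(d, q) = 16*d*q (H(d, q) = ((7*q + q)*2)*d = ((8*q)*2)*d = (16*q)*d = 16*d*q)
A = -126992 (A = -8*(-1/2*(-94)*140 - 1*(-9294)) = -8*(6580 + 9294) = -8*15874 = -126992)
A - H(54, sqrt(77 - 67)) = -126992 - 16*54*sqrt(77 - 67) = -126992 - 16*54*sqrt(10) = -126992 - 864*sqrt(10)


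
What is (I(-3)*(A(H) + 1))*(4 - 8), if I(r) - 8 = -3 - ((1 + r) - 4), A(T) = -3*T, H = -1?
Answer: -176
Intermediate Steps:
I(r) = 8 - r (I(r) = 8 + (-3 - ((1 + r) - 4)) = 8 + (-3 - (-3 + r)) = 8 + (-3 + (3 - r)) = 8 - r)
(I(-3)*(A(H) + 1))*(4 - 8) = ((8 - 1*(-3))*(-3*(-1) + 1))*(4 - 8) = ((8 + 3)*(3 + 1))*(-4) = (11*4)*(-4) = 44*(-4) = -176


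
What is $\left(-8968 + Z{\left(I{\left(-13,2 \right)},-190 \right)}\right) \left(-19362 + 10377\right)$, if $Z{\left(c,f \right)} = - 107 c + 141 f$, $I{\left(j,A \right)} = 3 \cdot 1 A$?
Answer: $327054000$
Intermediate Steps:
$I{\left(j,A \right)} = 3 A$
$\left(-8968 + Z{\left(I{\left(-13,2 \right)},-190 \right)}\right) \left(-19362 + 10377\right) = \left(-8968 - \left(26790 + 107 \cdot 3 \cdot 2\right)\right) \left(-19362 + 10377\right) = \left(-8968 - 27432\right) \left(-8985\right) = \left(-36400\right) \left(-8985\right) = 327054000$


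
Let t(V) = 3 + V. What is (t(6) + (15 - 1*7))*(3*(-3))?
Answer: -153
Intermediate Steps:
(t(6) + (15 - 1*7))*(3*(-3)) = ((3 + 6) + (15 - 1*7))*(3*(-3)) = (9 + (15 - 7))*(-9) = (9 + 8)*(-9) = 17*(-9) = -153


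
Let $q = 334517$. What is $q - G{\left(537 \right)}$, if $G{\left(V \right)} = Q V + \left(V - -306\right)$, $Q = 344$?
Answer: $148946$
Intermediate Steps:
$G{\left(V \right)} = 306 + 345 V$ ($G{\left(V \right)} = 344 V + \left(V - -306\right) = 344 V + \left(V + 306\right) = 344 V + \left(306 + V\right) = 306 + 345 V$)
$q - G{\left(537 \right)} = 334517 - \left(306 + 345 \cdot 537\right) = 334517 - \left(306 + 185265\right) = 334517 - 185571 = 148946$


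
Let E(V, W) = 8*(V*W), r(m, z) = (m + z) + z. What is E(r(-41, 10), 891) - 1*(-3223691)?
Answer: 3074003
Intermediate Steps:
r(m, z) = m + 2*z
E(V, W) = 8*V*W
E(r(-41, 10), 891) - 1*(-3223691) = 8*(-41 + 2*10)*891 - 1*(-3223691) = 8*(-41 + 20)*891 + 3223691 = 8*(-21)*891 + 3223691 = -149688 + 3223691 = 3074003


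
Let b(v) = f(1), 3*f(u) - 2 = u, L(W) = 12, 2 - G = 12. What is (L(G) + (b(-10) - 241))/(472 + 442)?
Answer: -114/457 ≈ -0.24945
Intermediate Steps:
G = -10 (G = 2 - 1*12 = 2 - 12 = -10)
f(u) = ⅔ + u/3
b(v) = 1 (b(v) = ⅔ + (⅓)*1 = ⅔ + ⅓ = 1)
(L(G) + (b(-10) - 241))/(472 + 442) = (12 + (1 - 241))/(472 + 442) = (12 - 240)/914 = -228*1/914 = -114/457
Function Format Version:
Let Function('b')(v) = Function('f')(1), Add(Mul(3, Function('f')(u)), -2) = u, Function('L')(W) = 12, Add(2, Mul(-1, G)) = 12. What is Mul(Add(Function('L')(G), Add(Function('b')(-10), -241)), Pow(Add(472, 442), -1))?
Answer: Rational(-114, 457) ≈ -0.24945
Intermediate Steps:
G = -10 (G = Add(2, Mul(-1, 12)) = Add(2, -12) = -10)
Function('f')(u) = Add(Rational(2, 3), Mul(Rational(1, 3), u))
Function('b')(v) = 1 (Function('b')(v) = Add(Rational(2, 3), Mul(Rational(1, 3), 1)) = Add(Rational(2, 3), Rational(1, 3)) = 1)
Mul(Add(Function('L')(G), Add(Function('b')(-10), -241)), Pow(Add(472, 442), -1)) = Mul(Add(12, Add(1, -241)), Pow(Add(472, 442), -1)) = Mul(Add(12, -240), Pow(914, -1)) = Mul(-228, Rational(1, 914)) = Rational(-114, 457)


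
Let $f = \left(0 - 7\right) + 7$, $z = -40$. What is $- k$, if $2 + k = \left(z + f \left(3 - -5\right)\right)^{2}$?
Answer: $-1598$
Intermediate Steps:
$f = 0$ ($f = -7 + 7 = 0$)
$k = 1598$ ($k = -2 + \left(-40 + 0 \left(3 - -5\right)\right)^{2} = -2 + \left(-40 + 0 \left(3 + 5\right)\right)^{2} = -2 + \left(-40 + 0 \cdot 8\right)^{2} = -2 + \left(-40 + 0\right)^{2} = -2 + \left(-40\right)^{2} = -2 + 1600 = 1598$)
$- k = \left(-1\right) 1598 = -1598$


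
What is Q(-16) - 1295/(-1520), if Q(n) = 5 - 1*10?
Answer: -1261/304 ≈ -4.1480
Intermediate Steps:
Q(n) = -5 (Q(n) = 5 - 10 = -5)
Q(-16) - 1295/(-1520) = -5 - 1295/(-1520) = -5 - 1295*(-1/1520) = -5 + 259/304 = -1261/304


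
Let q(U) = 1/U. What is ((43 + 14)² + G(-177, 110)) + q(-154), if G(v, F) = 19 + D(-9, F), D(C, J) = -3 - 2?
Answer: 502501/154 ≈ 3263.0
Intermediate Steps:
D(C, J) = -5
G(v, F) = 14 (G(v, F) = 19 - 5 = 14)
((43 + 14)² + G(-177, 110)) + q(-154) = ((43 + 14)² + 14) + 1/(-154) = (57² + 14) - 1/154 = (3249 + 14) - 1/154 = 3263 - 1/154 = 502501/154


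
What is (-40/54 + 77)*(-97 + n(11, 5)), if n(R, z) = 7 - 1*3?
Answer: -63829/9 ≈ -7092.1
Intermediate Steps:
n(R, z) = 4 (n(R, z) = 7 - 3 = 4)
(-40/54 + 77)*(-97 + n(11, 5)) = (-40/54 + 77)*(-97 + 4) = (-40*1/54 + 77)*(-93) = (-20/27 + 77)*(-93) = (2059/27)*(-93) = -63829/9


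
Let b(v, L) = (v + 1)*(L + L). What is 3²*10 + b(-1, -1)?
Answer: 90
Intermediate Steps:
b(v, L) = 2*L*(1 + v) (b(v, L) = (1 + v)*(2*L) = 2*L*(1 + v))
3²*10 + b(-1, -1) = 3²*10 + 2*(-1)*(1 - 1) = 9*10 + 2*(-1)*0 = 90 + 0 = 90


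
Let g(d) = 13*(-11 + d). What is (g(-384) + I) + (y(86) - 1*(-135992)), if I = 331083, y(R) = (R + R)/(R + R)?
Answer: 461941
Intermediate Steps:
g(d) = -143 + 13*d
y(R) = 1 (y(R) = (2*R)/((2*R)) = (2*R)*(1/(2*R)) = 1)
(g(-384) + I) + (y(86) - 1*(-135992)) = ((-143 + 13*(-384)) + 331083) + (1 - 1*(-135992)) = ((-143 - 4992) + 331083) + (1 + 135992) = (-5135 + 331083) + 135993 = 325948 + 135993 = 461941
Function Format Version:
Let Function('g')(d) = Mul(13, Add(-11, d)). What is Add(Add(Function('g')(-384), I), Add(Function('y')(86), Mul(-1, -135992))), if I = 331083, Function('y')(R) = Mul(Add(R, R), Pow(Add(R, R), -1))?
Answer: 461941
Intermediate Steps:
Function('g')(d) = Add(-143, Mul(13, d))
Function('y')(R) = 1 (Function('y')(R) = Mul(Mul(2, R), Pow(Mul(2, R), -1)) = Mul(Mul(2, R), Mul(Rational(1, 2), Pow(R, -1))) = 1)
Add(Add(Function('g')(-384), I), Add(Function('y')(86), Mul(-1, -135992))) = Add(Add(Add(-143, Mul(13, -384)), 331083), Add(1, Mul(-1, -135992))) = Add(Add(Add(-143, -4992), 331083), Add(1, 135992)) = Add(Add(-5135, 331083), 135993) = Add(325948, 135993) = 461941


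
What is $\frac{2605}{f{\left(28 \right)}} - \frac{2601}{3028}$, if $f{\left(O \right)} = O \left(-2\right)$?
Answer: $- \frac{2008399}{42392} \approx -47.377$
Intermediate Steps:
$f{\left(O \right)} = - 2 O$
$\frac{2605}{f{\left(28 \right)}} - \frac{2601}{3028} = \frac{2605}{\left(-2\right) 28} - \frac{2601}{3028} = \frac{2605}{-56} - \frac{2601}{3028} = 2605 \left(- \frac{1}{56}\right) - \frac{2601}{3028} = - \frac{2605}{56} - \frac{2601}{3028} = - \frac{2008399}{42392}$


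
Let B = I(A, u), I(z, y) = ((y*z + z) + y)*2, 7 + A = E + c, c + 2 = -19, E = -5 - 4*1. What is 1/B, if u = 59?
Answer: -1/4322 ≈ -0.00023137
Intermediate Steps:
E = -9 (E = -5 - 4 = -9)
c = -21 (c = -2 - 19 = -21)
A = -37 (A = -7 + (-9 - 21) = -7 - 30 = -37)
I(z, y) = 2*y + 2*z + 2*y*z (I(z, y) = ((z + y*z) + y)*2 = (y + z + y*z)*2 = 2*y + 2*z + 2*y*z)
B = -4322 (B = 2*59 + 2*(-37) + 2*59*(-37) = 118 - 74 - 4366 = -4322)
1/B = 1/(-4322) = -1/4322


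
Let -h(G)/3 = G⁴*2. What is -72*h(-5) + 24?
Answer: 270024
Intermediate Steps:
h(G) = -6*G⁴ (h(G) = -3*G⁴*2 = -6*G⁴)
-72*h(-5) + 24 = -(-432)*(-5)⁴ + 24 = -(-432)*625 + 24 = -72*(-3750) + 24 = 270000 + 24 = 270024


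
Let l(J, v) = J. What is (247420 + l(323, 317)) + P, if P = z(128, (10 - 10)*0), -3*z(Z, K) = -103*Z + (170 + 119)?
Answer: 756124/3 ≈ 2.5204e+5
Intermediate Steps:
z(Z, K) = -289/3 + 103*Z/3 (z(Z, K) = -(-103*Z + (170 + 119))/3 = -(-103*Z + 289)/3 = -(289 - 103*Z)/3 = -289/3 + 103*Z/3)
P = 12895/3 (P = -289/3 + (103/3)*128 = -289/3 + 13184/3 = 12895/3 ≈ 4298.3)
(247420 + l(323, 317)) + P = (247420 + 323) + 12895/3 = 247743 + 12895/3 = 756124/3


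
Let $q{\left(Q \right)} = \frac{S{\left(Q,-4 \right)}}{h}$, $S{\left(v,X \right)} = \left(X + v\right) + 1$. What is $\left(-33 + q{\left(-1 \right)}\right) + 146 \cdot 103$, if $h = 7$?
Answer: $\frac{105031}{7} \approx 15004.0$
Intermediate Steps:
$S{\left(v,X \right)} = 1 + X + v$
$q{\left(Q \right)} = - \frac{3}{7} + \frac{Q}{7}$ ($q{\left(Q \right)} = \frac{1 - 4 + Q}{7} = \left(-3 + Q\right) \frac{1}{7} = - \frac{3}{7} + \frac{Q}{7}$)
$\left(-33 + q{\left(-1 \right)}\right) + 146 \cdot 103 = \left(-33 + \left(- \frac{3}{7} + \frac{1}{7} \left(-1\right)\right)\right) + 146 \cdot 103 = \left(-33 - \frac{4}{7}\right) + 15038 = - \frac{235}{7} + 15038 = \frac{105031}{7}$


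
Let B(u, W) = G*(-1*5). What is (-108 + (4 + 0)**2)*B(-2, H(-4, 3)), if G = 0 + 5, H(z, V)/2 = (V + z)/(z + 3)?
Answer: 2300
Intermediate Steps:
H(z, V) = 2*(V + z)/(3 + z) (H(z, V) = 2*((V + z)/(z + 3)) = 2*((V + z)/(3 + z)) = 2*(V + z)/(3 + z))
G = 5
B(u, W) = -25 (B(u, W) = 5*(-1*5) = 5*(-5) = -25)
(-108 + (4 + 0)**2)*B(-2, H(-4, 3)) = (-108 + (4 + 0)**2)*(-25) = (-108 + 4**2)*(-25) = (-108 + 16)*(-25) = -92*(-25) = 2300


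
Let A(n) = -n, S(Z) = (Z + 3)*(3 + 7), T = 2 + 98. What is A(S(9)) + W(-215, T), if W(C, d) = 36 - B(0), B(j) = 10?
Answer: -94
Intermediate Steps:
T = 100
S(Z) = 30 + 10*Z (S(Z) = (3 + Z)*10 = 30 + 10*Z)
W(C, d) = 26 (W(C, d) = 36 - 1*10 = 36 - 10 = 26)
A(S(9)) + W(-215, T) = -(30 + 10*9) + 26 = -(30 + 90) + 26 = -1*120 + 26 = -120 + 26 = -94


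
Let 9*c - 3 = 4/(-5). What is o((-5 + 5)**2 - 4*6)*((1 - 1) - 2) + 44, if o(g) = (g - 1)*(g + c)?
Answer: -10294/9 ≈ -1143.8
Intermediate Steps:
c = 11/45 (c = 1/3 + (4/(-5))/9 = 1/3 + (4*(-1/5))/9 = 1/3 + (1/9)*(-4/5) = 1/3 - 4/45 = 11/45 ≈ 0.24444)
o(g) = (-1 + g)*(11/45 + g) (o(g) = (g - 1)*(g + 11/45) = (-1 + g)*(11/45 + g))
o((-5 + 5)**2 - 4*6)*((1 - 1) - 2) + 44 = (-11/45 + ((-5 + 5)**2 - 4*6)**2 - 34*((-5 + 5)**2 - 4*6)/45)*((1 - 1) - 2) + 44 = (-11/45 + (0**2 - 24)**2 - 34*(0**2 - 24)/45)*(0 - 2) + 44 = (-11/45 + (0 - 24)**2 - 34*(0 - 24)/45)*(-2) + 44 = (-11/45 + (-24)**2 - 34/45*(-24))*(-2) + 44 = (-11/45 + 576 + 272/15)*(-2) + 44 = (5345/9)*(-2) + 44 = -10690/9 + 44 = -10294/9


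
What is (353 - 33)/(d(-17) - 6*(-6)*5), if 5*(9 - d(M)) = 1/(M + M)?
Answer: 54400/32131 ≈ 1.6931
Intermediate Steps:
d(M) = 9 - 1/(10*M) (d(M) = 9 - 1/(5*(M + M)) = 9 - 1/(2*M)/5 = 9 - 1/(10*M))
(353 - 33)/(d(-17) - 6*(-6)*5) = (353 - 33)/((9 - 1/10/(-17)) - 6*(-6)*5) = 320/((9 - 1/10*(-1/17)) + 36*5) = 320/((9 + 1/170) + 180) = 320/(1531/170 + 180) = 320/(32131/170) = 320*(170/32131) = 54400/32131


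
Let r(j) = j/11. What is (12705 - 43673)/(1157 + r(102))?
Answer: -340648/12829 ≈ -26.553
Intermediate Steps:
r(j) = j/11 (r(j) = j*(1/11) = j/11)
(12705 - 43673)/(1157 + r(102)) = (12705 - 43673)/(1157 + (1/11)*102) = -30968/(1157 + 102/11) = -30968/12829/11 = -30968*11/12829 = -340648/12829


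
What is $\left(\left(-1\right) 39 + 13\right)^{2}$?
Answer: $676$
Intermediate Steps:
$\left(\left(-1\right) 39 + 13\right)^{2} = \left(-39 + 13\right)^{2} = \left(-26\right)^{2} = 676$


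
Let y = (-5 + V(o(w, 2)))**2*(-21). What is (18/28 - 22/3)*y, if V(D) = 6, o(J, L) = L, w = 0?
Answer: 281/2 ≈ 140.50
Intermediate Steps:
y = -21 (y = (-5 + 6)**2*(-21) = 1**2*(-21) = 1*(-21) = -21)
(18/28 - 22/3)*y = (18/28 - 22/3)*(-21) = (18*(1/28) - 22*1/3)*(-21) = (9/14 - 22/3)*(-21) = -281/42*(-21) = 281/2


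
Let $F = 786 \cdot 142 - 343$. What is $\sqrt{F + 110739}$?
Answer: $2 \sqrt{55502} \approx 471.18$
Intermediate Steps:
$F = 111269$ ($F = 111612 - 343 = 111269$)
$\sqrt{F + 110739} = \sqrt{111269 + 110739} = \sqrt{222008} = 2 \sqrt{55502}$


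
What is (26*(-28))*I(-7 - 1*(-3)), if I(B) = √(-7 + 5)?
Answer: -728*I*√2 ≈ -1029.5*I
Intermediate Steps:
I(B) = I*√2 (I(B) = √(-2) = I*√2)
(26*(-28))*I(-7 - 1*(-3)) = (26*(-28))*(I*√2) = -728*I*√2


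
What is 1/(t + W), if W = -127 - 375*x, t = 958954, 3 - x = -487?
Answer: 1/775077 ≈ 1.2902e-6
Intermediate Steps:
x = 490 (x = 3 - 1*(-487) = 3 + 487 = 490)
W = -183877 (W = -127 - 375*490 = -127 - 183750 = -183877)
1/(t + W) = 1/(958954 - 183877) = 1/775077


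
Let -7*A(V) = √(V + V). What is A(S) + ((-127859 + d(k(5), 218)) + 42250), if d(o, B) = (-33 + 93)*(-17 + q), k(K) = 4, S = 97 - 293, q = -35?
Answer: -88729 - 2*I*√2 ≈ -88729.0 - 2.8284*I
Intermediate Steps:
S = -196
d(o, B) = -3120 (d(o, B) = (-33 + 93)*(-17 - 35) = 60*(-52) = -3120)
A(V) = -√2*√V/7 (A(V) = -√(V + V)/7 = -√2*√V/7)
A(S) + ((-127859 + d(k(5), 218)) + 42250) = -√2*√(-196)/7 + ((-127859 - 3120) + 42250) = -√2*14*I/7 + (-130979 + 42250) = -2*I*√2 - 88729 = -88729 - 2*I*√2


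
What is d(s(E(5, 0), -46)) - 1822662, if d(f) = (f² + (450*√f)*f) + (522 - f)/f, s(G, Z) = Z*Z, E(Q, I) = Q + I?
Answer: 49150440855/1058 ≈ 4.6456e+7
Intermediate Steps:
E(Q, I) = I + Q
s(G, Z) = Z²
d(f) = f² + 450*f^(3/2) + (522 - f)/f (d(f) = (f² + 450*f^(3/2)) + (522 - f)/f = f² + 450*f^(3/2) + (522 - f)/f)
d(s(E(5, 0), -46)) - 1822662 = (522 + ((-46)²)³ - 1*(-46)² + 450*((-46)²)^(5/2))/((-46)²) - 1822662 = (522 + 2116³ - 1*2116 + 450*2116^(5/2))/2116 - 1822662 = (522 + 9474296896 - 2116 + 450*205962976)/2116 - 1822662 = (522 + 9474296896 - 2116 + 92683339200)/2116 - 1822662 = (1/2116)*102157634502 - 1822662 = 51078817251/1058 - 1822662 = 49150440855/1058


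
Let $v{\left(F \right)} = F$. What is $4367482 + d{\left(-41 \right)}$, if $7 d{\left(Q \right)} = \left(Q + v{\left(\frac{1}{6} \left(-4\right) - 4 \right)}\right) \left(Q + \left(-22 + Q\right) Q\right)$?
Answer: $\frac{91368868}{21} \approx 4.3509 \cdot 10^{6}$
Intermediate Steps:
$d{\left(Q \right)} = \frac{\left(- \frac{14}{3} + Q\right) \left(Q + Q \left(-22 + Q\right)\right)}{7}$ ($d{\left(Q \right)} = \frac{\left(Q - \left(4 - \frac{1}{6} \left(-4\right)\right)\right) \left(Q + \left(-22 + Q\right) Q\right)}{7} = \frac{\left(Q + \left(\frac{1}{6} \left(-4\right) - 4\right)\right) \left(Q + Q \left(-22 + Q\right)\right)}{7} = \frac{\left(Q - \frac{14}{3}\right) \left(Q + Q \left(-22 + Q\right)\right)}{7} = \frac{\left(- \frac{14}{3} + Q\right) \left(Q + Q \left(-22 + Q\right)\right)}{7}$)
$4367482 + d{\left(-41 \right)} = 4367482 + \frac{1}{21} \left(-41\right) \left(294 - -3157 + 3 \left(-41\right)^{2}\right) = 4367482 + \frac{1}{21} \left(-41\right) \left(294 + 3157 + 3 \cdot 1681\right) = 4367482 + \frac{1}{21} \left(-41\right) \left(294 + 3157 + 5043\right) = 4367482 + \frac{1}{21} \left(-41\right) 8494 = 4367482 - \frac{348254}{21} = \frac{91368868}{21}$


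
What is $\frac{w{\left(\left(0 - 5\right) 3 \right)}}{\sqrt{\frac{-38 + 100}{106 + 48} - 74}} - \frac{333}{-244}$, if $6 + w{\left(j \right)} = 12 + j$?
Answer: $\frac{333}{244} + \frac{3 i \sqrt{436359}}{1889} \approx 1.3648 + 1.0491 i$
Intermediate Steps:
$w{\left(j \right)} = 6 + j$ ($w{\left(j \right)} = -6 + \left(12 + j\right) = 6 + j$)
$\frac{w{\left(\left(0 - 5\right) 3 \right)}}{\sqrt{\frac{-38 + 100}{106 + 48} - 74}} - \frac{333}{-244} = \frac{6 + \left(0 - 5\right) 3}{\sqrt{\frac{-38 + 100}{106 + 48} - 74}} - \frac{333}{-244} = \frac{6 - 15}{\sqrt{\frac{62}{154} - 74}} - - \frac{333}{244} = \frac{6 - 15}{\sqrt{62 \cdot \frac{1}{154} - 74}} + \frac{333}{244} = - \frac{9}{\sqrt{\frac{31}{77} - 74}} + \frac{333}{244} = - \frac{9}{\sqrt{- \frac{5667}{77}}} + \frac{333}{244} = - \frac{9}{\frac{1}{77} i \sqrt{436359}} + \frac{333}{244} = - 9 \left(- \frac{i \sqrt{436359}}{5667}\right) + \frac{333}{244} = \frac{3 i \sqrt{436359}}{1889} + \frac{333}{244} = \frac{333}{244} + \frac{3 i \sqrt{436359}}{1889}$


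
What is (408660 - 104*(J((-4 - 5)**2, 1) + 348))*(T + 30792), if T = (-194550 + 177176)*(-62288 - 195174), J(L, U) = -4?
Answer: 1667975602972720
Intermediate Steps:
T = 4473144788 (T = -17374*(-257462) = 4473144788)
(408660 - 104*(J((-4 - 5)**2, 1) + 348))*(T + 30792) = (408660 - 104*(-4 + 348))*(4473144788 + 30792) = (408660 - 104*344)*4473175580 = (408660 - 35776)*4473175580 = 372884*4473175580 = 1667975602972720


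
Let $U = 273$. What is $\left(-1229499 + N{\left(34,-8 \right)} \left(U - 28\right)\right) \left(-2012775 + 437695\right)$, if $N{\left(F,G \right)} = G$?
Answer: $1939646441720$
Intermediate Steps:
$\left(-1229499 + N{\left(34,-8 \right)} \left(U - 28\right)\right) \left(-2012775 + 437695\right) = \left(-1229499 - 8 \left(273 - 28\right)\right) \left(-2012775 + 437695\right) = \left(-1229499 - 1960\right) \left(-1575080\right) = \left(-1231459\right) \left(-1575080\right) = 1939646441720$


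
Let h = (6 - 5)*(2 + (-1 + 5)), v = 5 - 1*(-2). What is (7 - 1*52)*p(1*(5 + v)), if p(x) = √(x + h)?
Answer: -135*√2 ≈ -190.92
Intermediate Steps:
v = 7 (v = 5 + 2 = 7)
h = 6 (h = 1*(2 + 4) = 1*6 = 6)
p(x) = √(6 + x) (p(x) = √(x + 6) = √(6 + x))
(7 - 1*52)*p(1*(5 + v)) = (7 - 1*52)*√(6 + 1*(5 + 7)) = (7 - 52)*√(6 + 1*12) = -45*√(6 + 12) = -135*√2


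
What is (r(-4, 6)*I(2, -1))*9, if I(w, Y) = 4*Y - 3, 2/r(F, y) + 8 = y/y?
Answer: 18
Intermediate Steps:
r(F, y) = -2/7 (r(F, y) = 2/(-8 + y/y) = 2/(-8 + 1) = 2/(-7) = 2*(-⅐) = -2/7)
I(w, Y) = -3 + 4*Y
(r(-4, 6)*I(2, -1))*9 = -2*(-3 + 4*(-1))/7*9 = -2*(-3 - 4)/7*9 = -2/7*(-7)*9 = 2*9 = 18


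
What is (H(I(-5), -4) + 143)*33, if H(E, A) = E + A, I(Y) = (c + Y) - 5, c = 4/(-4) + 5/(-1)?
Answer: 4059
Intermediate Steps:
c = -6 (c = 4*(-¼) + 5*(-1) = -1 - 5 = -6)
I(Y) = -11 + Y (I(Y) = (-6 + Y) - 5 = -11 + Y)
H(E, A) = A + E
(H(I(-5), -4) + 143)*33 = ((-4 + (-11 - 5)) + 143)*33 = ((-4 - 16) + 143)*33 = (-20 + 143)*33 = 123*33 = 4059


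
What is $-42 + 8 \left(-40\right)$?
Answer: $-362$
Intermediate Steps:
$-42 + 8 \left(-40\right) = -42 - 320 = -362$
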